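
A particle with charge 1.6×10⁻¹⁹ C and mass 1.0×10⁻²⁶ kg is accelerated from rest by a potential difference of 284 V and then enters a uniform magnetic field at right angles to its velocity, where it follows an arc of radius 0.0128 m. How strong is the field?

B ≈ 0.465 T

v = √(2|q|V/m) = √(2·1.6×10⁻¹⁹·284/1.0×10⁻²⁶) ≈ 9.533×10⁴ m/s.
B = mv/(|q|r) = (1.0×10⁻²⁶)(9.533×10⁴)/((1.6×10⁻¹⁹)(0.0128)) ≈ 0.465 T.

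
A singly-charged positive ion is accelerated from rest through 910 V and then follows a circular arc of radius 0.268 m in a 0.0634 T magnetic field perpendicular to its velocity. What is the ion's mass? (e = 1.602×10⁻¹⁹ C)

Combine |q|V = ½mv² and r = mv/(|q|B): eliminate v to get m = qB²r²/(2V).
m = (1.602×10⁻¹⁹)(0.0634)²(0.268)²/(2·910) ≈ 2.54×10⁻²⁶ kg.

m ≈ 2.54×10⁻²⁶ kg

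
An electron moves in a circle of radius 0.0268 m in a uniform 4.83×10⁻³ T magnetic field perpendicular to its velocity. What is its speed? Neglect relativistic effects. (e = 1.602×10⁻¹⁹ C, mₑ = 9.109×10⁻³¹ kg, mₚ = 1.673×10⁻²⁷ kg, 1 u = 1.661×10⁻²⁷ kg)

From |q|vB = mv²/r, v = |q|Br/m.
v = (1.602×10⁻¹⁹)(4.83×10⁻³)(0.0268)/9.109×10⁻³¹ ≈ 2.28×10⁷ m/s.

v ≈ 2.28×10⁷ m/s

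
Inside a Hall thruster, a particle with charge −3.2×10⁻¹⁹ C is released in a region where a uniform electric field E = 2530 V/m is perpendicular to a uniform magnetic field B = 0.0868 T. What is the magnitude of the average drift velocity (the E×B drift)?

The E×B drift speed is v_d = E/B.
v_d = 2530/0.0868 = 2.91×10⁴ m/s.

v_d ≈ 2.91×10⁴ m/s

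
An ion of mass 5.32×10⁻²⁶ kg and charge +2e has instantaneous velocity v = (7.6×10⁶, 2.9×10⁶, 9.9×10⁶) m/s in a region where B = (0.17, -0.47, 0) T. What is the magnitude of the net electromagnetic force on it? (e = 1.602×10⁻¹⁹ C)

v×B = (4.65×10⁶, 1.68×10⁶, -4.06×10⁶) N/C.
F = q v×B = (3.204×10⁻¹⁹ C)·(4.65×10⁶, 1.68×10⁶, -4.06×10⁶) = (1.49×10⁻¹², 5.39×10⁻¹³, -1.30×10⁻¹²) N.
|F| = 2.05×10⁻¹² N.

|F| ≈ 2.05×10⁻¹² N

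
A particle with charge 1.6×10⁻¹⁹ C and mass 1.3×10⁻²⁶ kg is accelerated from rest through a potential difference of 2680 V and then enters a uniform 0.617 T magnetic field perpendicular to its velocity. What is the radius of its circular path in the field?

r ≈ 0.0338 m

Acceleration: |q|V = ½mv² ⇒ v = √(2|q|V/m) = √(2·1.6×10⁻¹⁹·2680/1.3×10⁻²⁶) ≈ 2.568×10⁵ m/s.
In the field: r = mv/(|q|B) = (1.3×10⁻²⁶)(2.568×10⁵)/((1.6×10⁻¹⁹)(0.617)) ≈ 0.0338 m.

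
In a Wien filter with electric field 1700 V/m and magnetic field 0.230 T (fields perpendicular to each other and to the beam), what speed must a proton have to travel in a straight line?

v = 7390 m/s

For undeflected motion the electric and magnetic forces balance: qE = qvB.
v = E/B = 1700/0.230 = 7390 m/s.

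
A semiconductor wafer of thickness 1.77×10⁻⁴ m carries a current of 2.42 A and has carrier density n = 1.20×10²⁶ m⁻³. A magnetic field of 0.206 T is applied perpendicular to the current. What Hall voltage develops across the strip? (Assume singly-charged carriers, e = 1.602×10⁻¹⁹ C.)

V_H ≈ 1.47×10⁻⁴ V

V_H = IB/(n e t).
V_H = (2.42)(0.206)/((1.20×10²⁶)(1.602×10⁻¹⁹)(1.77×10⁻⁴)) ≈ 1.47×10⁻⁴ V.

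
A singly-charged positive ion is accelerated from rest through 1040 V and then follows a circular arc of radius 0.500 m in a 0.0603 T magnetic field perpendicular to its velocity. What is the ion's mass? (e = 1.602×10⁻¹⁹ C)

m ≈ 7.00×10⁻²⁶ kg

Combine |q|V = ½mv² and r = mv/(|q|B): eliminate v to get m = qB²r²/(2V).
m = (1.602×10⁻¹⁹)(0.0603)²(0.500)²/(2·1040) ≈ 7.00×10⁻²⁶ kg.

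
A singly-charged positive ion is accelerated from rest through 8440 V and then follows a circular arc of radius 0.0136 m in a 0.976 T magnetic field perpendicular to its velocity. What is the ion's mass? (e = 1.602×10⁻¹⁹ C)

Combine |q|V = ½mv² and r = mv/(|q|B): eliminate v to get m = qB²r²/(2V).
m = (1.602×10⁻¹⁹)(0.976)²(0.0136)²/(2·8440) ≈ 1.67×10⁻²⁷ kg.

m ≈ 1.67×10⁻²⁷ kg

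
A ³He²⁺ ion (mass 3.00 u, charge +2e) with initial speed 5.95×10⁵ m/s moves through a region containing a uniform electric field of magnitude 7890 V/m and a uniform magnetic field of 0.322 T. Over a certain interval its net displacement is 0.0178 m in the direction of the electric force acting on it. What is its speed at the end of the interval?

v_f ≈ 6.10×10⁵ m/s

B does no work; ΔKE = |q|E d.
½mv_f² = ½mv₀² + |q|Ed = ½(4.983×10⁻²⁷)(5.95×10⁵)² + (3.204×10⁻¹⁹)(7890)(0.0178) ≈ 8.821×10⁻¹⁶ J + 4.500×10⁻¹⁷ J ≈ 9.271×10⁻¹⁶ J.
v_f = √(2·9.271×10⁻¹⁶/4.983×10⁻²⁷) ≈ 6.10×10⁵ m/s.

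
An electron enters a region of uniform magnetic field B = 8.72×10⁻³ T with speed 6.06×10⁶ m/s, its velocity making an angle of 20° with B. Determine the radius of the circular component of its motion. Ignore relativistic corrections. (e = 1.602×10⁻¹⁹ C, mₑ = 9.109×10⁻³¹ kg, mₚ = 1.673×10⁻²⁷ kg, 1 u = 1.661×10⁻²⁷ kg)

v⊥ = v sinθ = 6.06×10⁶·sin20° ≈ 2.073×10⁶ m/s.
r = m v⊥/(|q|B) = (9.109×10⁻³¹)(2.073×10⁶)/((1.602×10⁻¹⁹)(8.72×10⁻³)) ≈ 1.35×10⁻³ m.

r ≈ 1.35×10⁻³ m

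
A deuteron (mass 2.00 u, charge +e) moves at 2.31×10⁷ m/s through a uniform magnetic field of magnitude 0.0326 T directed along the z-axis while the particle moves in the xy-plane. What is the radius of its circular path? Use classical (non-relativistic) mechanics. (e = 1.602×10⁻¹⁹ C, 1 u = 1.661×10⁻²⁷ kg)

The magnetic force provides the centripetal force: |q|vB = mv²/r.
r = mv/(|q|B) = (3.322×10⁻²⁷)(2.31×10⁷)/((1.602×10⁻¹⁹)(0.0326)) ≈ 14.7 m.

r ≈ 14.7 m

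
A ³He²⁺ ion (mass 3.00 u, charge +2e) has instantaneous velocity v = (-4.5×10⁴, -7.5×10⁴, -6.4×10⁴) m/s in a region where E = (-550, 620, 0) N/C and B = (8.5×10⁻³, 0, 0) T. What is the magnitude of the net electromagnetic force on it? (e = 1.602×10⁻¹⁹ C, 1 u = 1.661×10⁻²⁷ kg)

|F| ≈ 2.71×10⁻¹⁶ N

v×B = (0, -544, 638) N/C.
E + v×B = (-550, 76.0, 638) N/C.
F = q(E + v×B) = (3.204×10⁻¹⁹ C)·(-550, 76.0, 638) = (-1.76×10⁻¹⁶, 2.44×10⁻¹⁷, 2.04×10⁻¹⁶) N.
|F| = 2.71×10⁻¹⁶ N.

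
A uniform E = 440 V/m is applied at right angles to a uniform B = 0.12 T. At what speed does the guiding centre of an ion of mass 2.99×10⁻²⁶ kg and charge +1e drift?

v_d ≈ 3700 m/s

The E×B drift speed is v_d = E/B.
v_d = 440/0.12 = 3700 m/s.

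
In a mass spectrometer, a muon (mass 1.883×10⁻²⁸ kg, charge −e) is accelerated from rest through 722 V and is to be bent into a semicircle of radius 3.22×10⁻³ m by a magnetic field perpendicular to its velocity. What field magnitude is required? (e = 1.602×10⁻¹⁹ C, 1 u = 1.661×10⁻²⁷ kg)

v = √(2|q|V/m) = √(2·1.602×10⁻¹⁹·722/1.883×10⁻²⁸) ≈ 1.108×10⁶ m/s.
B = mv/(|q|r) = (1.883×10⁻²⁸)(1.108×10⁶)/((1.602×10⁻¹⁹)(3.22×10⁻³)) ≈ 0.405 T.

B ≈ 0.405 T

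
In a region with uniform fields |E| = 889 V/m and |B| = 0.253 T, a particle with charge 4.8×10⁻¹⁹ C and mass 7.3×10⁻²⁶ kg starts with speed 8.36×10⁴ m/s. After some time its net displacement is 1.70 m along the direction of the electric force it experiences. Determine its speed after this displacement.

v_f ≈ 1.64×10⁵ m/s

B does no work; ΔKE = |q|E d.
½mv_f² = ½mv₀² + |q|Ed = ½(7.3×10⁻²⁶)(8.36×10⁴)² + (4.8×10⁻¹⁹)(889)(1.70) ≈ 2.551×10⁻¹⁶ J + 7.254×10⁻¹⁶ J ≈ 9.805×10⁻¹⁶ J.
v_f = √(2·9.805×10⁻¹⁶/7.3×10⁻²⁶) ≈ 1.64×10⁵ m/s.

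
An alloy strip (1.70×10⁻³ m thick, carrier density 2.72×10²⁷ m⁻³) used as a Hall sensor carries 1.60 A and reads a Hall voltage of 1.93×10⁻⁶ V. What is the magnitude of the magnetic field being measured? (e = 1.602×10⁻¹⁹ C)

From V_H = IB/(n e t), B = V_H n e t / I.
B = (1.93×10⁻⁶)(2.72×10²⁷)(1.602×10⁻¹⁹)(1.70×10⁻³)/1.60 ≈ 0.894 T.

B ≈ 0.894 T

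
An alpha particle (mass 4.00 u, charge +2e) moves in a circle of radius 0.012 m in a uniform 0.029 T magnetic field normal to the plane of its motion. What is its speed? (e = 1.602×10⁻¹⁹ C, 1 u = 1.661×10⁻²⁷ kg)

From |q|vB = mv²/r, v = |q|Br/m.
v = (3.204×10⁻¹⁹)(0.029)(0.012)/6.644×10⁻²⁷ ≈ 1.7×10⁴ m/s.

v ≈ 1.7×10⁴ m/s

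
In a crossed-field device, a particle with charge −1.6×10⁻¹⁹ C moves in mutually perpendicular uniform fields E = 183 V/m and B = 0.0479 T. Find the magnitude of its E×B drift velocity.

The E×B drift speed is v_d = E/B.
v_d = 183/0.0479 = 3820 m/s.

v_d ≈ 3820 m/s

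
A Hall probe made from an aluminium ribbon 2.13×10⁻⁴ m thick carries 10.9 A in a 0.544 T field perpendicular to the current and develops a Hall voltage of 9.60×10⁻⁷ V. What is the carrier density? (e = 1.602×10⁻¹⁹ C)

From V_H = IB/(n e t), n = IB/(V_H e t).
n = (10.9)(0.544)/((9.60×10⁻⁷)(1.602×10⁻¹⁹)(2.13×10⁻⁴)) ≈ 1.81×10²⁹ m⁻³.

n ≈ 1.81×10²⁹ m⁻³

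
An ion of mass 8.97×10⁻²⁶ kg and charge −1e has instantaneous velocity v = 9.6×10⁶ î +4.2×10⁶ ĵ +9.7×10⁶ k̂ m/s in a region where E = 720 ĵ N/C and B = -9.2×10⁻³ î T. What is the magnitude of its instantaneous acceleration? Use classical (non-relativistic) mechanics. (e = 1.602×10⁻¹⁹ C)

v×B = (0, -8.92×10⁴, 3.86×10⁴) N/C.
E + v×B = (0, -8.85×10⁴, 3.86×10⁴) N/C.
F = q(E + v×B) = (−1.602×10⁻¹⁹ C)·(0, -8.85×10⁴, 3.86×10⁴) = (0, 1.42×10⁻¹⁴, -6.19×10⁻¹⁵) N.
|a| = |F|/m = 1.547×10⁻¹⁴/8.97×10⁻²⁶ ≈ 1.72×10¹¹ m/s².

|a| ≈ 1.72×10¹¹ m/s²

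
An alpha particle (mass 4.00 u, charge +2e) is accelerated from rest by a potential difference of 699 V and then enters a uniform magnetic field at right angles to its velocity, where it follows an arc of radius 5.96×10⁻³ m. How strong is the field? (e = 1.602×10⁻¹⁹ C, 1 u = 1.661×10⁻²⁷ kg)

v = √(2|q|V/m) = √(2·3.204×10⁻¹⁹·699/6.644×10⁻²⁷) ≈ 2.596×10⁵ m/s.
B = mv/(|q|r) = (6.644×10⁻²⁷)(2.596×10⁵)/((3.204×10⁻¹⁹)(5.96×10⁻³)) ≈ 0.903 T.

B ≈ 0.903 T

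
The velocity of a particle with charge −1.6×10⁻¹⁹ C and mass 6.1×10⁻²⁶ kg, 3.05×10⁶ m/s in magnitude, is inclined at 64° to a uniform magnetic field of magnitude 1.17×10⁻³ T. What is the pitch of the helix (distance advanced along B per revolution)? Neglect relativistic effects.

v∥ = v cosθ = 3.05×10⁶·cos64° ≈ 1.337×10⁶ m/s.
T = 2πm/(|q|B) = 2π(6.1×10⁻²⁶)/((1.6×10⁻¹⁹)(1.17×10⁻³)) ≈ 2.047×10⁻³ s.
pitch = v∥ T = (1.337×10⁶)(2.047×10⁻³) ≈ 2740 m.

p ≈ 2740 m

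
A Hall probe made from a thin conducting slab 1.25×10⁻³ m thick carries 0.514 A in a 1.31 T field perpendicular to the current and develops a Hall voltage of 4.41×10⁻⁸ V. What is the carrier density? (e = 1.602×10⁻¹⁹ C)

From V_H = IB/(n e t), n = IB/(V_H e t).
n = (0.514)(1.31)/((4.41×10⁻⁸)(1.602×10⁻¹⁹)(1.25×10⁻³)) ≈ 7.62×10²⁸ m⁻³.

n ≈ 7.62×10²⁸ m⁻³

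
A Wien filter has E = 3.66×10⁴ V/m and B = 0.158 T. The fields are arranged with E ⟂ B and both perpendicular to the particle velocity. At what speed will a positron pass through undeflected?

v = 2.32×10⁵ m/s

For undeflected motion the electric and magnetic forces balance: qE = qvB.
v = E/B = 3.66×10⁴/0.158 = 2.32×10⁵ m/s.
The result is independent of the particle's charge and mass.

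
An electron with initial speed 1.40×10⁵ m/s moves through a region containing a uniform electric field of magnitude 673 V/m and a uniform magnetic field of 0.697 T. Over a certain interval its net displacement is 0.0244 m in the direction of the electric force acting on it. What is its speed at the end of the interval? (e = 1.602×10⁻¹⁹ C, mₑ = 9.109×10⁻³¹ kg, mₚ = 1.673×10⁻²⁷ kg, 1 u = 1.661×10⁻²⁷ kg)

B does no work; ΔKE = |q|E d.
½mv_f² = ½mv₀² + |q|Ed = ½(9.109×10⁻³¹)(1.40×10⁵)² + (1.602×10⁻¹⁹)(673)(0.0244) ≈ 8.927×10⁻²¹ J + 2.631×10⁻¹⁸ J ≈ 2.640×10⁻¹⁸ J.
v_f = √(2·2.640×10⁻¹⁸/9.109×10⁻³¹) ≈ 2.41×10⁶ m/s.

v_f ≈ 2.41×10⁶ m/s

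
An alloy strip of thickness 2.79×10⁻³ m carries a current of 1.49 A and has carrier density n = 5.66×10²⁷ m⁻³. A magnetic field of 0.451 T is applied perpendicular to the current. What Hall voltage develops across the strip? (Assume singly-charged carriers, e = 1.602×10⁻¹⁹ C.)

V_H ≈ 2.66×10⁻⁷ V

V_H = IB/(n e t).
V_H = (1.49)(0.451)/((5.66×10²⁷)(1.602×10⁻¹⁹)(2.79×10⁻³)) ≈ 2.66×10⁻⁷ V.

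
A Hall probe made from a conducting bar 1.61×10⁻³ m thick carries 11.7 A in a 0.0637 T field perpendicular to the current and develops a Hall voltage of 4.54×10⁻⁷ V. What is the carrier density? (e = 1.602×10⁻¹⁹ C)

From V_H = IB/(n e t), n = IB/(V_H e t).
n = (11.7)(0.0637)/((4.54×10⁻⁷)(1.602×10⁻¹⁹)(1.61×10⁻³)) ≈ 6.36×10²⁷ m⁻³.

n ≈ 6.36×10²⁷ m⁻³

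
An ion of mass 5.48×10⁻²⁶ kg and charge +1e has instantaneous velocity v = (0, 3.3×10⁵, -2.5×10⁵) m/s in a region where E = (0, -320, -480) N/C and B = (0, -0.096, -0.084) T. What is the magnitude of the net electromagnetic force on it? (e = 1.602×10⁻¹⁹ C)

|F| ≈ 8.29×10⁻¹⁵ N

v×B = (-5.17×10⁴, 0, 0) N/C.
E + v×B = (-5.17×10⁴, -320, -480) N/C.
F = q(E + v×B) = (1.602×10⁻¹⁹ C)·(-5.17×10⁴, -320, -480) = (-8.29×10⁻¹⁵, -5.13×10⁻¹⁷, -7.69×10⁻¹⁷) N.
|F| = 8.29×10⁻¹⁵ N.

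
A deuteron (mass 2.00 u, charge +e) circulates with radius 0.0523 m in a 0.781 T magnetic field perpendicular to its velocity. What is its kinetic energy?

v = |q|Br/m, then KE = ½mv² = (qBr)²/(2m).
v = (1.602×10⁻¹⁹)(0.781)(0.0523)/3.322×10⁻²⁷ ≈ 1.970×10⁶ m/s.
KE = ½(3.322×10⁻²⁷)(1.970×10⁶)² ≈ 6.44×10⁻¹⁵ J.

KE ≈ 6.44×10⁻¹⁵ J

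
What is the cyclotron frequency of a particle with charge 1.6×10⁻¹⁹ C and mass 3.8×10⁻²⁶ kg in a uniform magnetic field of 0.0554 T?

f ≈ 3.71×10⁴ Hz

f = |q|B/(2πm).
f = (1.6×10⁻¹⁹)(0.0554)/(2π·3.8×10⁻²⁶) ≈ 3.71×10⁴ Hz.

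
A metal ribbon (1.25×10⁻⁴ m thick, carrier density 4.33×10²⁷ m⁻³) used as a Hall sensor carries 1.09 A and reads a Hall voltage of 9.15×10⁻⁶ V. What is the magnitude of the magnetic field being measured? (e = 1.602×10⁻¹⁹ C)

B ≈ 0.728 T

From V_H = IB/(n e t), B = V_H n e t / I.
B = (9.15×10⁻⁶)(4.33×10²⁷)(1.602×10⁻¹⁹)(1.25×10⁻⁴)/1.09 ≈ 0.728 T.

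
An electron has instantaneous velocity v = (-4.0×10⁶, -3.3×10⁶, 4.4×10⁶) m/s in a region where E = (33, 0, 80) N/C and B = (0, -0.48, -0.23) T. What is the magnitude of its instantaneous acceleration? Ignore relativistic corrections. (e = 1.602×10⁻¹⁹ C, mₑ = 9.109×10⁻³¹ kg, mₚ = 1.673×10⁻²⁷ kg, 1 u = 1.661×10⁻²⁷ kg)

|a| ≈ 6.29×10¹⁷ m/s²

v×B = (2.87×10⁶, -9.20×10⁵, 1.92×10⁶) N/C.
E + v×B = (2.87×10⁶, -9.20×10⁵, 1.92×10⁶) N/C.
F = q(E + v×B) = (−1.602×10⁻¹⁹ C)·(2.87×10⁶, -9.20×10⁵, 1.92×10⁶) = (-4.60×10⁻¹³, 1.47×10⁻¹³, -3.08×10⁻¹³) N.
|a| = |F|/m = 5.726×10⁻¹³/9.109×10⁻³¹ ≈ 6.29×10¹⁷ m/s².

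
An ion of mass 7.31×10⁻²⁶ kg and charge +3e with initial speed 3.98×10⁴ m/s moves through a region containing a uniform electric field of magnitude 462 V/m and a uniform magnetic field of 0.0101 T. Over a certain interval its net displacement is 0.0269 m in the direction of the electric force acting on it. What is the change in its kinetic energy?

ΔKE ≈ 5.97×10⁻¹⁸ J

The magnetic force is always ⟂ v and does no work; only the electric force changes KE.
ΔKE = F_E · d = |q|E d = (4.806×10⁻¹⁹)(462)(0.0269) ≈ 5.97×10⁻¹⁸ J.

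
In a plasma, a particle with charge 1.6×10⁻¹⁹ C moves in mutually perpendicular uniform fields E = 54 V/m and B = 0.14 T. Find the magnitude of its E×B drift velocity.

In crossed fields the guiding centre drifts at v_d = |E×B|/B² = E/B, independent of charge and mass.
v_d = 54/0.14 = 390 m/s.

v_d ≈ 390 m/s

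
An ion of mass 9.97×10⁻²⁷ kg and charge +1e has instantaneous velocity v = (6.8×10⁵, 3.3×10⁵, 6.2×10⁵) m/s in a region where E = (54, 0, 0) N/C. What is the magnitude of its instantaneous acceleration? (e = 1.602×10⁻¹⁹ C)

Only an electric field acts, so F = qE = (1.602×10⁻¹⁹ C)·(54.0, 0, 0) = (8.65×10⁻¹⁸, 0, 0) N.
|a| = |F|/m = 8.651×10⁻¹⁸/9.97×10⁻²⁷ ≈ 8.68×10⁸ m/s².

|a| ≈ 8.68×10⁸ m/s²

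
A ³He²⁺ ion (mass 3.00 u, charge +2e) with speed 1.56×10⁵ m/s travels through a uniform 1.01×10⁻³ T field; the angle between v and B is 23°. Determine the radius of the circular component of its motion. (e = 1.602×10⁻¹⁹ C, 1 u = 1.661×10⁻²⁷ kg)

v⊥ = v sinθ = 1.56×10⁵·sin23° ≈ 6.095×10⁴ m/s.
r = m v⊥/(|q|B) = (4.983×10⁻²⁷)(6.095×10⁴)/((3.204×10⁻¹⁹)(1.01×10⁻³)) ≈ 0.939 m.

r ≈ 0.939 m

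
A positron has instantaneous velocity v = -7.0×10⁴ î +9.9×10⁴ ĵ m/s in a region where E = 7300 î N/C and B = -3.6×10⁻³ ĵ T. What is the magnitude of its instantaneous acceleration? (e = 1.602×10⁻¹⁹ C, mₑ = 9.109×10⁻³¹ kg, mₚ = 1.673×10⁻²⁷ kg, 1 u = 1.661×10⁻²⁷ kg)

v×B = (0, 0, 252) N/C.
E + v×B = (7300, 0, 252) N/C.
F = q(E + v×B) = (1.602×10⁻¹⁹ C)·(7300, 0, 252) = (1.17×10⁻¹⁵, 0, 4.04×10⁻¹⁷) N.
|a| = |F|/m = 1.170×10⁻¹⁵/9.109×10⁻³¹ ≈ 1.28×10¹⁵ m/s².

|a| ≈ 1.28×10¹⁵ m/s²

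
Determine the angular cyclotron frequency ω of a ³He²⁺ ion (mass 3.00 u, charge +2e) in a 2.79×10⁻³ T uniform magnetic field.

ω ≈ 1.79×10⁵ rad/s

ω = |q|B/m.
ω = (3.204×10⁻¹⁹)(2.79×10⁻³)/4.983×10⁻²⁷ ≈ 1.79×10⁵ rad/s.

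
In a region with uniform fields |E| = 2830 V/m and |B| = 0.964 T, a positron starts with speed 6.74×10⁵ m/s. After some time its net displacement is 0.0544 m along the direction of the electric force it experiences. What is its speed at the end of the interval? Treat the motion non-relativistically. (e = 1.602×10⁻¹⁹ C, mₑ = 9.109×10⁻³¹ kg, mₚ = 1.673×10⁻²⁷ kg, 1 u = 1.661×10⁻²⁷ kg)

B does no work; ΔKE = |q|E d.
½mv_f² = ½mv₀² + |q|Ed = ½(9.109×10⁻³¹)(6.74×10⁵)² + (1.602×10⁻¹⁹)(2830)(0.0544) ≈ 2.069×10⁻¹⁹ J + 2.466×10⁻¹⁷ J ≈ 2.487×10⁻¹⁷ J.
v_f = √(2·2.487×10⁻¹⁷/9.109×10⁻³¹) ≈ 7.39×10⁶ m/s.

v_f ≈ 7.39×10⁶ m/s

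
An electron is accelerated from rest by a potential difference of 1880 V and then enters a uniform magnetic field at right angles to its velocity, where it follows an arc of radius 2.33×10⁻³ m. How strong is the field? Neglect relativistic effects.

v = √(2|q|V/m) = √(2·1.602×10⁻¹⁹·1880/9.109×10⁻³¹) ≈ 2.572×10⁷ m/s.
B = mv/(|q|r) = (9.109×10⁻³¹)(2.572×10⁷)/((1.602×10⁻¹⁹)(2.33×10⁻³)) ≈ 0.0628 T.

B ≈ 0.0628 T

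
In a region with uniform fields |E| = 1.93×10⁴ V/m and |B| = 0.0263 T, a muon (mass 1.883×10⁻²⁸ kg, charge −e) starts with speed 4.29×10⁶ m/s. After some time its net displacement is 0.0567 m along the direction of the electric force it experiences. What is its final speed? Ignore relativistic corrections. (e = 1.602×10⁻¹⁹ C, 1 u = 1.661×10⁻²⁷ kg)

v_f ≈ 4.50×10⁶ m/s

B does no work; ΔKE = |q|E d.
½mv_f² = ½mv₀² + |q|Ed = ½(1.883×10⁻²⁸)(4.29×10⁶)² + (1.602×10⁻¹⁹)(1.93×10⁴)(0.0567) ≈ 1.733×10⁻¹⁵ J + 1.753×10⁻¹⁶ J ≈ 1.908×10⁻¹⁵ J.
v_f = √(2·1.908×10⁻¹⁵/1.883×10⁻²⁸) ≈ 4.50×10⁶ m/s.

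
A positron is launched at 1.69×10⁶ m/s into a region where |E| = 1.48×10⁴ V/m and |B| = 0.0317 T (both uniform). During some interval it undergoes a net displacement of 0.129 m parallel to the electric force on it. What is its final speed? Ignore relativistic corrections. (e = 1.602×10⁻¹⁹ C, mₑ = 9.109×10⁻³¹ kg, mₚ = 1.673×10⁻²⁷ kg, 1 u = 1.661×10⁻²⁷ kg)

v_f ≈ 2.60×10⁷ m/s

B does no work; ΔKE = |q|E d.
½mv_f² = ½mv₀² + |q|Ed = ½(9.109×10⁻³¹)(1.69×10⁶)² + (1.602×10⁻¹⁹)(1.48×10⁴)(0.129) ≈ 1.301×10⁻¹⁸ J + 3.059×10⁻¹⁶ J ≈ 3.072×10⁻¹⁶ J.
v_f = √(2·3.072×10⁻¹⁶/9.109×10⁻³¹) ≈ 2.60×10⁷ m/s.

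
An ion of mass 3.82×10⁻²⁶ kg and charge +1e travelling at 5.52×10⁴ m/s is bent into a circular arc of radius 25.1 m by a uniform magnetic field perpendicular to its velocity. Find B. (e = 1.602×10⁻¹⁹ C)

B ≈ 5.24×10⁻⁴ T

From |q|vB = mv²/r, B = mv/(|q|r).
B = (3.82×10⁻²⁶)(5.52×10⁴)/((1.602×10⁻¹⁹)(25.1)) ≈ 5.24×10⁻⁴ T.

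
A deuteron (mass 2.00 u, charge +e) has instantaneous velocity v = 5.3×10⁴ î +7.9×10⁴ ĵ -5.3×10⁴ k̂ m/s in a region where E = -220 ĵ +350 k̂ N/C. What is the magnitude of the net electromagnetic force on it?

Only an electric field acts, so F = qE = (1.602×10⁻¹⁹ C)·(0, -220, 350) = (0, -3.52×10⁻¹⁷, 5.61×10⁻¹⁷) N.
|F| = 6.62×10⁻¹⁷ N.

|F| ≈ 6.62×10⁻¹⁷ N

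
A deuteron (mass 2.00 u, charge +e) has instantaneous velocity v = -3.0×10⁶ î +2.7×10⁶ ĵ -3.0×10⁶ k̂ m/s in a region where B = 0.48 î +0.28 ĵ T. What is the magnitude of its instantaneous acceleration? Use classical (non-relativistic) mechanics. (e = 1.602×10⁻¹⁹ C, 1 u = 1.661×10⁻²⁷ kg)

|a| ≈ 1.31×10¹⁴ m/s²

v×B = (8.40×10⁵, -1.44×10⁶, -2.14×10⁶) N/C.
F = q v×B = (1.602×10⁻¹⁹ C)·(8.40×10⁵, -1.44×10⁶, -2.14×10⁶) = (1.35×10⁻¹³, -2.31×10⁻¹³, -3.42×10⁻¹³) N.
|a| = |F|/m = 4.341×10⁻¹³/3.322×10⁻²⁷ ≈ 1.31×10¹⁴ m/s².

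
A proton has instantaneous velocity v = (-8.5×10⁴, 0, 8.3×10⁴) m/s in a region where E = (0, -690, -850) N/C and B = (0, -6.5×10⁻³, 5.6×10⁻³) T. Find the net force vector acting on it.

F ≈ (8.64×10⁻¹⁷, -3.43×10⁻¹⁷, -4.77×10⁻¹⁷) N

v×B = (540, 476, 552) N/C.
E + v×B = (540, -214, -298) N/C.
F = q(E + v×B) = (1.602×10⁻¹⁹ C)·(540, -214, -298) = (8.64×10⁻¹⁷, -3.43×10⁻¹⁷, -4.77×10⁻¹⁷) N.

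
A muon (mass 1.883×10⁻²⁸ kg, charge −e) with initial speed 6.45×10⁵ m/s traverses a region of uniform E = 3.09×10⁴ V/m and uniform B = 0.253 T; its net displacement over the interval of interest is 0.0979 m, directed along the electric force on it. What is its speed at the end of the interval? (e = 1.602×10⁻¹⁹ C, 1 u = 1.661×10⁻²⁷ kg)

v_f ≈ 2.36×10⁶ m/s

B does no work; ΔKE = |q|E d.
½mv_f² = ½mv₀² + |q|Ed = ½(1.883×10⁻²⁸)(6.45×10⁵)² + (1.602×10⁻¹⁹)(3.09×10⁴)(0.0979) ≈ 3.917×10⁻¹⁷ J + 4.846×10⁻¹⁶ J ≈ 5.238×10⁻¹⁶ J.
v_f = √(2·5.238×10⁻¹⁶/1.883×10⁻²⁸) ≈ 2.36×10⁶ m/s.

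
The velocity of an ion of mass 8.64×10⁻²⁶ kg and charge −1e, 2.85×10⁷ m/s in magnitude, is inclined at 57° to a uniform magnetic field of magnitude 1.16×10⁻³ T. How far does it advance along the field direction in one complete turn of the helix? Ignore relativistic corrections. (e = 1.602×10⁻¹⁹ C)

v∥ = v cosθ = 2.85×10⁷·cos57° ≈ 1.552×10⁷ m/s.
T = 2πm/(|q|B) = 2π(8.64×10⁻²⁶)/((1.602×10⁻¹⁹)(1.16×10⁻³)) ≈ 2.921×10⁻³ s.
pitch = v∥ T = (1.552×10⁷)(2.921×10⁻³) ≈ 4.53×10⁴ m.

p ≈ 4.53×10⁴ m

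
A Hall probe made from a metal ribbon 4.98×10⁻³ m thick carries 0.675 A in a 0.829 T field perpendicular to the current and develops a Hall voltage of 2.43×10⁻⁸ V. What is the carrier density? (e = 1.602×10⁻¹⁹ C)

n ≈ 2.89×10²⁸ m⁻³

From V_H = IB/(n e t), n = IB/(V_H e t).
n = (0.675)(0.829)/((2.43×10⁻⁸)(1.602×10⁻¹⁹)(4.98×10⁻³)) ≈ 2.89×10²⁸ m⁻³.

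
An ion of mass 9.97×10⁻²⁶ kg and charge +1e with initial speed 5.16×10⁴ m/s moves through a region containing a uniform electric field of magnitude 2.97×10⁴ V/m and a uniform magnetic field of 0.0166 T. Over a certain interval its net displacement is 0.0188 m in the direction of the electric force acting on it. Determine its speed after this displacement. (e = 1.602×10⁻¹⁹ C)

B does no work; ΔKE = |q|E d.
½mv_f² = ½mv₀² + |q|Ed = ½(9.97×10⁻²⁶)(5.16×10⁴)² + (1.602×10⁻¹⁹)(2.97×10⁴)(0.0188) ≈ 1.327×10⁻¹⁶ J + 8.945×10⁻¹⁷ J ≈ 2.222×10⁻¹⁶ J.
v_f = √(2·2.222×10⁻¹⁶/9.97×10⁻²⁶) ≈ 6.68×10⁴ m/s.

v_f ≈ 6.68×10⁴ m/s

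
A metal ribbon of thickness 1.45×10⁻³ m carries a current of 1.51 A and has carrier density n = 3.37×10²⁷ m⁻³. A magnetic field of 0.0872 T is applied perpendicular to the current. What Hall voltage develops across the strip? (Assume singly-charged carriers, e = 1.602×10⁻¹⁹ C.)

V_H = IB/(n e t).
V_H = (1.51)(0.0872)/((3.37×10²⁷)(1.602×10⁻¹⁹)(1.45×10⁻³)) ≈ 1.68×10⁻⁷ V.

V_H ≈ 1.68×10⁻⁷ V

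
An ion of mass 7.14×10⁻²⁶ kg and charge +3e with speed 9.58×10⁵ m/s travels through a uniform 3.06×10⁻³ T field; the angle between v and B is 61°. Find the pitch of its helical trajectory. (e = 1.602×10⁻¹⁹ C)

v∥ = v cosθ = 9.58×10⁵·cos61° ≈ 4.644×10⁵ m/s.
T = 2πm/(|q|B) = 2π(7.14×10⁻²⁶)/((4.806×10⁻¹⁹)(3.06×10⁻³)) ≈ 3.051×10⁻⁴ s.
pitch = v∥ T = (4.644×10⁵)(3.051×10⁻⁴) ≈ 142 m.

p ≈ 142 m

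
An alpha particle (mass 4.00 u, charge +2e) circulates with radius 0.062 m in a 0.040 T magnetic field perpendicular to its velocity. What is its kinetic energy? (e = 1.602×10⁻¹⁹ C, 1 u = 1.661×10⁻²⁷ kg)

KE ≈ 300 eV

v = |q|Br/m, then KE = ½mv² = (qBr)²/(2m).
v = (3.204×10⁻¹⁹)(0.040)(0.062)/6.644×10⁻²⁷ ≈ 1.196×10⁵ m/s.
KE = ½(6.644×10⁻²⁷)(1.196×10⁵)² ≈ 4.8×10⁻¹⁷ J = 300 eV.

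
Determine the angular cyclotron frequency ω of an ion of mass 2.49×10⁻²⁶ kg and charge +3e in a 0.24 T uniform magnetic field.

ω = |q|B/m.
ω = (4.806×10⁻¹⁹)(0.24)/2.49×10⁻²⁶ ≈ 4.6×10⁶ rad/s.

ω ≈ 4.6×10⁶ rad/s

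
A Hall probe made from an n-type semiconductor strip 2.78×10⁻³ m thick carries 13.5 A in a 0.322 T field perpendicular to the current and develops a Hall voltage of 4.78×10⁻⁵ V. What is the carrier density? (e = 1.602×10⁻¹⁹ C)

n ≈ 2.04×10²⁶ m⁻³

From V_H = IB/(n e t), n = IB/(V_H e t).
n = (13.5)(0.322)/((4.78×10⁻⁵)(1.602×10⁻¹⁹)(2.78×10⁻³)) ≈ 2.04×10²⁶ m⁻³.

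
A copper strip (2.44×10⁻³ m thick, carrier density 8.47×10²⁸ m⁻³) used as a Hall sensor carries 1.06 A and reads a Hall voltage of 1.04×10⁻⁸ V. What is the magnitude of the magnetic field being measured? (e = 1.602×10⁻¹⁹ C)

B ≈ 0.325 T

From V_H = IB/(n e t), B = V_H n e t / I.
B = (1.04×10⁻⁸)(8.47×10²⁸)(1.602×10⁻¹⁹)(2.44×10⁻³)/1.06 ≈ 0.325 T.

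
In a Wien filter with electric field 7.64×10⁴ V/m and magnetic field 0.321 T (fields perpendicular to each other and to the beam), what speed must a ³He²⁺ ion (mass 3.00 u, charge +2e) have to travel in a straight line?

v = 2.38×10⁵ m/s

For undeflected motion the electric and magnetic forces balance: qE = qvB.
v = E/B = 7.64×10⁴/0.321 = 2.38×10⁵ m/s.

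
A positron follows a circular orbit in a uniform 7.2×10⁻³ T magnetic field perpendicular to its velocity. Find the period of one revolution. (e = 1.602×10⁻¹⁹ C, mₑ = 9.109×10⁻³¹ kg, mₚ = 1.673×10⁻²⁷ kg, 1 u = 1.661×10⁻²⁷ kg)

T ≈ 5.0×10⁻⁹ s

The cyclotron period depends only on m, q, B: T = 2πm/(|q|B).
T = 2π(9.109×10⁻³¹)/((1.602×10⁻¹⁹)(7.2×10⁻³)) ≈ 5.0×10⁻⁹ s.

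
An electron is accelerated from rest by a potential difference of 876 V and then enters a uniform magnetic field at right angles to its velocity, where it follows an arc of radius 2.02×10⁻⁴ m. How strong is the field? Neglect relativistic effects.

v = √(2|q|V/m) = √(2·1.602×10⁻¹⁹·876/9.109×10⁻³¹) ≈ 1.755×10⁷ m/s.
B = mv/(|q|r) = (9.109×10⁻³¹)(1.755×10⁷)/((1.602×10⁻¹⁹)(2.02×10⁻⁴)) ≈ 0.494 T.

B ≈ 0.494 T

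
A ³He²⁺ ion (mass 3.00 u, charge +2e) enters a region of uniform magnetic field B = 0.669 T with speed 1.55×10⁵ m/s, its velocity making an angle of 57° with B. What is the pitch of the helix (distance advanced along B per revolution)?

v∥ = v cosθ = 1.55×10⁵·cos57° ≈ 8.442×10⁴ m/s.
T = 2πm/(|q|B) = 2π(4.983×10⁻²⁷)/((3.204×10⁻¹⁹)(0.669)) ≈ 1.461×10⁻⁷ s.
pitch = v∥ T = (8.442×10⁴)(1.461×10⁻⁷) ≈ 0.0123 m.

p ≈ 0.0123 m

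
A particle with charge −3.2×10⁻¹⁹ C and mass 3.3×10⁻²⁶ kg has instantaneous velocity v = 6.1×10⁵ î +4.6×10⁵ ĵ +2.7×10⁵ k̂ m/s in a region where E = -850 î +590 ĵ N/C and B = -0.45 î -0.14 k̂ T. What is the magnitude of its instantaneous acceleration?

v×B = (-6.44×10⁴, -3.61×10⁴, 2.07×10⁵) N/C.
E + v×B = (-6.53×10⁴, -3.55×10⁴, 2.07×10⁵) N/C.
F = q(E + v×B) = (−3.2×10⁻¹⁹ C)·(-6.53×10⁴, -3.55×10⁴, 2.07×10⁵) = (2.09×10⁻¹⁴, 1.14×10⁻¹⁴, -6.62×10⁻¹⁴) N.
|a| = |F|/m = 7.038×10⁻¹⁴/3.3×10⁻²⁶ ≈ 2.13×10¹² m/s².

|a| ≈ 2.13×10¹² m/s²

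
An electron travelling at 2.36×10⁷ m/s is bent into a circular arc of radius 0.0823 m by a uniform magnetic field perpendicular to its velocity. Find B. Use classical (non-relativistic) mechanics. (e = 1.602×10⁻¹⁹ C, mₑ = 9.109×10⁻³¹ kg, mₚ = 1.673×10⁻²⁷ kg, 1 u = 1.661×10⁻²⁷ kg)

From |q|vB = mv²/r, B = mv/(|q|r).
B = (9.109×10⁻³¹)(2.36×10⁷)/((1.602×10⁻¹⁹)(0.0823)) ≈ 1.63×10⁻³ T.

B ≈ 1.63×10⁻³ T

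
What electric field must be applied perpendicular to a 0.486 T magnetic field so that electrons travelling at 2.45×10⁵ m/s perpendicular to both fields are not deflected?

E = 1.19×10⁵ V/m

For straight-line motion qE = qvB, so E = vB.
E = 2.45×10⁵ × 0.486 = 1.19×10⁵ V/m.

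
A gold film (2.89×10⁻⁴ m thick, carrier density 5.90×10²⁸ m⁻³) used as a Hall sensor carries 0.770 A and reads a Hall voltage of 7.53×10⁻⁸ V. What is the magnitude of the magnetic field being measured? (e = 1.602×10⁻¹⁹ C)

From V_H = IB/(n e t), B = V_H n e t / I.
B = (7.53×10⁻⁸)(5.90×10²⁸)(1.602×10⁻¹⁹)(2.89×10⁻⁴)/0.770 ≈ 0.267 T.

B ≈ 0.267 T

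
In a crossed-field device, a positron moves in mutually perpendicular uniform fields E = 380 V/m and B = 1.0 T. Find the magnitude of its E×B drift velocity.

v_d ≈ 380 m/s

The E×B drift speed is v_d = E/B.
v_d = 380/1.0 = 380 m/s.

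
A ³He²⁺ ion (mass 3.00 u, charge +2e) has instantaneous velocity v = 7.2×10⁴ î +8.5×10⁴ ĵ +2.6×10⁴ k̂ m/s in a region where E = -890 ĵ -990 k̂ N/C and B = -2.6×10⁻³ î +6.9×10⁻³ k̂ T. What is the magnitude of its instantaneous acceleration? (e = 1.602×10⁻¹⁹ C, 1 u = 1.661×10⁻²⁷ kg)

|a| ≈ 1.12×10¹¹ m/s²

v×B = (586, -564, 221) N/C.
E + v×B = (586, -1450, -769) N/C.
F = q(E + v×B) = (3.204×10⁻¹⁹ C)·(586, -1450, -769) = (1.88×10⁻¹⁶, -4.66×10⁻¹⁶, -2.46×10⁻¹⁶) N.
|a| = |F|/m = 5.596×10⁻¹⁶/4.983×10⁻²⁷ ≈ 1.12×10¹¹ m/s².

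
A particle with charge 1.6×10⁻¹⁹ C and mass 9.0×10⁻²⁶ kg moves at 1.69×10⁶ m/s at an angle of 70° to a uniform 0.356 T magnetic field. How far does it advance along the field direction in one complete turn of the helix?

p ≈ 5.74 m

v∥ = v cosθ = 1.69×10⁶·cos70° ≈ 5.780×10⁵ m/s.
T = 2πm/(|q|B) = 2π(9.0×10⁻²⁶)/((1.6×10⁻¹⁹)(0.356)) ≈ 9.928×10⁻⁶ s.
pitch = v∥ T = (5.780×10⁵)(9.928×10⁻⁶) ≈ 5.74 m.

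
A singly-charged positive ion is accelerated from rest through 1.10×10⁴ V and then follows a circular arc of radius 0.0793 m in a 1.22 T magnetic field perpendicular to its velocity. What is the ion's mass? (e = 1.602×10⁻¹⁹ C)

Combine |q|V = ½mv² and r = mv/(|q|B): eliminate v to get m = qB²r²/(2V).
m = (1.602×10⁻¹⁹)(1.22)²(0.0793)²/(2·1.10×10⁴) ≈ 6.82×10⁻²⁶ kg.

m ≈ 6.82×10⁻²⁶ kg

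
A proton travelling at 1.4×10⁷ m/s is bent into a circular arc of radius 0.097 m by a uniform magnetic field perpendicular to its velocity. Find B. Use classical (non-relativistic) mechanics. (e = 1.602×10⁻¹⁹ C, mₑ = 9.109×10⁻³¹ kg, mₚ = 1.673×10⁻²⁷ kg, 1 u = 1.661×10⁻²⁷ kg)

From |q|vB = mv²/r, B = mv/(|q|r).
B = (1.673×10⁻²⁷)(1.4×10⁷)/((1.602×10⁻¹⁹)(0.097)) ≈ 1.5 T.

B ≈ 1.5 T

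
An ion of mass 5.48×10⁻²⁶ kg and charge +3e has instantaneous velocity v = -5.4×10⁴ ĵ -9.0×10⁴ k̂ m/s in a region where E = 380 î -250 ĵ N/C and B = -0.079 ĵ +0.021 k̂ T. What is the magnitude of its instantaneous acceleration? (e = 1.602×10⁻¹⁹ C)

v×B = (-8240, 0, 0) N/C.
E + v×B = (-7860, -250, 0) N/C.
F = q(E + v×B) = (4.806×10⁻¹⁹ C)·(-7860, -250, 0) = (-3.78×10⁻¹⁵, -1.20×10⁻¹⁶, 0) N.
|a| = |F|/m = 3.781×10⁻¹⁵/5.48×10⁻²⁶ ≈ 6.90×10¹⁰ m/s².

|a| ≈ 6.90×10¹⁰ m/s²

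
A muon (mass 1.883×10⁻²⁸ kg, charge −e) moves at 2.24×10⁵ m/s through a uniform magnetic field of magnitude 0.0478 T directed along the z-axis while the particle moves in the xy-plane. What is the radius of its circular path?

The magnetic force provides the centripetal force: |q|vB = mv²/r.
r = mv/(|q|B) = (1.883×10⁻²⁸)(2.24×10⁵)/((1.602×10⁻¹⁹)(0.0478)) ≈ 5.51×10⁻³ m.

r ≈ 5.51×10⁻³ m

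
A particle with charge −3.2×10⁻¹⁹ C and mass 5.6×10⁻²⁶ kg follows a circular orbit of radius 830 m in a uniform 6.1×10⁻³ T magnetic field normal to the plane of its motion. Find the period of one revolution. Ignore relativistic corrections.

T ≈ 1.8×10⁻⁴ s

The cyclotron period depends only on m, q, B: T = 2πm/(|q|B).
T = 2π(5.6×10⁻²⁶)/((3.2×10⁻¹⁹)(6.1×10⁻³)) ≈ 1.8×10⁻⁴ s.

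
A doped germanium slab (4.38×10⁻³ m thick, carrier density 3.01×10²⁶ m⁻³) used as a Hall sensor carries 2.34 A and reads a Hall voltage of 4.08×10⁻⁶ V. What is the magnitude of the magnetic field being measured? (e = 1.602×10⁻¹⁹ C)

B ≈ 0.368 T

From V_H = IB/(n e t), B = V_H n e t / I.
B = (4.08×10⁻⁶)(3.01×10²⁶)(1.602×10⁻¹⁹)(4.38×10⁻³)/2.34 ≈ 0.368 T.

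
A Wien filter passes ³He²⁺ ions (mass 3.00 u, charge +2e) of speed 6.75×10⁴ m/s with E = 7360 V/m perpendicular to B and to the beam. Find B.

Balance of forces in the selector: qE = qvB ⇒ B = E/v.
B = 7360/6.75×10⁴ = 0.109 T.

B = 0.109 T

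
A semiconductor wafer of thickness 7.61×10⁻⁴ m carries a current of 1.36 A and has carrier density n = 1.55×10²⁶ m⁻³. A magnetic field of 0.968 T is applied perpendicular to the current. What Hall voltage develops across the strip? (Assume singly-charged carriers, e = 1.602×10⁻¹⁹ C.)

V_H = IB/(n e t).
V_H = (1.36)(0.968)/((1.55×10²⁶)(1.602×10⁻¹⁹)(7.61×10⁻⁴)) ≈ 6.97×10⁻⁵ V.

V_H ≈ 6.97×10⁻⁵ V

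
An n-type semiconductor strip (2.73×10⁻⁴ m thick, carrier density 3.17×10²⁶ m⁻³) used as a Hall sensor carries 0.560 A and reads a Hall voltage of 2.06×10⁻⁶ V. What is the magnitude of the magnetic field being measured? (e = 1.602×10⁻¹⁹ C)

From V_H = IB/(n e t), B = V_H n e t / I.
B = (2.06×10⁻⁶)(3.17×10²⁶)(1.602×10⁻¹⁹)(2.73×10⁻⁴)/0.560 ≈ 0.0510 T.

B ≈ 0.0510 T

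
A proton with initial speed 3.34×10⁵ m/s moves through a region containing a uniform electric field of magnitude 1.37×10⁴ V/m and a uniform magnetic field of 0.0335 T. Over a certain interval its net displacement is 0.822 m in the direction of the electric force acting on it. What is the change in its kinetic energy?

The magnetic force is always ⟂ v and does no work; only the electric force changes KE.
ΔKE = F_E · d = |q|E d = (1.602×10⁻¹⁹)(1.37×10⁴)(0.822) ≈ 1.80×10⁻¹⁵ J.

ΔKE ≈ 1.80×10⁻¹⁵ J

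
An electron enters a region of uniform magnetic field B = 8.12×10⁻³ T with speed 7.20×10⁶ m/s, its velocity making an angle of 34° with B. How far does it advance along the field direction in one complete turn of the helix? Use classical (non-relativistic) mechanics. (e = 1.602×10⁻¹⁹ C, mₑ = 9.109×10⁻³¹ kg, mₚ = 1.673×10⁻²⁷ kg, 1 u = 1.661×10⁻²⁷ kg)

p ≈ 0.0263 m

v∥ = v cosθ = 7.20×10⁶·cos34° ≈ 5.969×10⁶ m/s.
T = 2πm/(|q|B) = 2π(9.109×10⁻³¹)/((1.602×10⁻¹⁹)(8.12×10⁻³)) ≈ 4.400×10⁻⁹ s.
pitch = v∥ T = (5.969×10⁶)(4.400×10⁻⁹) ≈ 0.0263 m.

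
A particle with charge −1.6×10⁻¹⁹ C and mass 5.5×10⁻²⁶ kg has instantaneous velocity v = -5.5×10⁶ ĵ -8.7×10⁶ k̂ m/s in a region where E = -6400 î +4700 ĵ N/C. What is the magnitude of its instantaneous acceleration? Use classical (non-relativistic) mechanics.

|a| ≈ 2.31×10¹⁰ m/s²

Only an electric field acts, so F = qE = (−1.6×10⁻¹⁹ C)·(-6400, 4700, 0) = (1.02×10⁻¹⁵, -7.52×10⁻¹⁶, 0) N.
|a| = |F|/m = 1.270×10⁻¹⁵/5.5×10⁻²⁶ ≈ 2.31×10¹⁰ m/s².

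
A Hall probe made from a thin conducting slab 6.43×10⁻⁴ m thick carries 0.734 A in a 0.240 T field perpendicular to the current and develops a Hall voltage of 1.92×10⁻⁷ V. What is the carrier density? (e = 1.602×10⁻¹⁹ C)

From V_H = IB/(n e t), n = IB/(V_H e t).
n = (0.734)(0.240)/((1.92×10⁻⁷)(1.602×10⁻¹⁹)(6.43×10⁻⁴)) ≈ 8.91×10²⁷ m⁻³.

n ≈ 8.91×10²⁷ m⁻³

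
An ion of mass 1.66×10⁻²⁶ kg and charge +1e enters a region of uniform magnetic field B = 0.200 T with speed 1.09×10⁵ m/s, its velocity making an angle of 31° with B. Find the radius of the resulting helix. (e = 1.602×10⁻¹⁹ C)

v⊥ = v sinθ = 1.09×10⁵·sin31° ≈ 5.614×10⁴ m/s.
r = m v⊥/(|q|B) = (1.66×10⁻²⁶)(5.614×10⁴)/((1.602×10⁻¹⁹)(0.200)) ≈ 0.0291 m.

r ≈ 0.0291 m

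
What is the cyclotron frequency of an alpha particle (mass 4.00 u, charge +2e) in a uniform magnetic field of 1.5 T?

f ≈ 1.2×10⁷ Hz

f = |q|B/(2πm).
f = (3.204×10⁻¹⁹)(1.5)/(2π·6.644×10⁻²⁷) ≈ 1.2×10⁷ Hz.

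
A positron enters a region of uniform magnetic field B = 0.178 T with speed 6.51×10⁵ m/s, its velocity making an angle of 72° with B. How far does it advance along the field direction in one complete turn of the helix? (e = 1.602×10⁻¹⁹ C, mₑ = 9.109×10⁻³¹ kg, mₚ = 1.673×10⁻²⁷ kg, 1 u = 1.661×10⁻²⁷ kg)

p ≈ 4.04×10⁻⁵ m

v∥ = v cosθ = 6.51×10⁵·cos72° ≈ 2.012×10⁵ m/s.
T = 2πm/(|q|B) = 2π(9.109×10⁻³¹)/((1.602×10⁻¹⁹)(0.178)) ≈ 2.007×10⁻¹⁰ s.
pitch = v∥ T = (2.012×10⁵)(2.007×10⁻¹⁰) ≈ 4.04×10⁻⁵ m.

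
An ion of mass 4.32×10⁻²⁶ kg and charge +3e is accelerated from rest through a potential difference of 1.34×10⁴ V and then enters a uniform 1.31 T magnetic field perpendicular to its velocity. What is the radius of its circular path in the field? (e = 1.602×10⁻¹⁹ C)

r ≈ 0.0375 m

Acceleration: |q|V = ½mv² ⇒ v = √(2|q|V/m) = √(2·4.806×10⁻¹⁹·1.34×10⁴/4.32×10⁻²⁶) ≈ 5.460×10⁵ m/s.
In the field: r = mv/(|q|B) = (4.32×10⁻²⁶)(5.460×10⁵)/((4.806×10⁻¹⁹)(1.31)) ≈ 0.0375 m.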